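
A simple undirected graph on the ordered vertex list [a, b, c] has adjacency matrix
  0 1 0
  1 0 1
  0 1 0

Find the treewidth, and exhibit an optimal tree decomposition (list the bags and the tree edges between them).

Every bag has size at most 2, so the width is 2 − 1 = 1 and tw(G) ≤ 1. Any graph with an edge has treewidth ≥ 1, and G has the edge a–b. Hence tw(G) = 1 exactly.

Treewidth 1.
One optimal decomposition is:
Bags: B1 = {a, b}  B2 = {b, c}
Tree: B1–B2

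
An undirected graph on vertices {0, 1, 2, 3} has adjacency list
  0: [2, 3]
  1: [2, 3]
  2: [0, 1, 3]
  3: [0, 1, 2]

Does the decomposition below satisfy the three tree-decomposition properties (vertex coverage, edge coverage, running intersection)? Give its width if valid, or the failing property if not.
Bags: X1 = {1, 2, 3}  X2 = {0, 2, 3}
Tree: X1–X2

Vertex coverage: the bags together contain {0, 1, 2, 3}, the full vertex set. Edge coverage: each edge of G has both endpoints in at least one bag. Running intersection: for every vertex, the bags containing it form a connected subtree. All three properties hold, so this is a valid tree decomposition of width max|bag| − 1 = 2, and hence tw(G) ≤ 2.

Yes; width 2.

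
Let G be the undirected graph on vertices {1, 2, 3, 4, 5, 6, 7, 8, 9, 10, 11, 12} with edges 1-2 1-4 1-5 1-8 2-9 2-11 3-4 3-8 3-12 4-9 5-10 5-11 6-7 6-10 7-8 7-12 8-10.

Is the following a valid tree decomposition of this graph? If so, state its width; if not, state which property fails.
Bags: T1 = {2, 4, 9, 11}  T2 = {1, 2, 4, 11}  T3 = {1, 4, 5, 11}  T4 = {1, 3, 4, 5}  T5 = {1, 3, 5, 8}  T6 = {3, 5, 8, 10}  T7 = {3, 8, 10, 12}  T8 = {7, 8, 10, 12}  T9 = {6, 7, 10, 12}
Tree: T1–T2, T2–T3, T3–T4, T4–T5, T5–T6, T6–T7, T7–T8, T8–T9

Every vertex of G appears in some bag (union = {1, 2, 3, 4, 5, 6, 7, 8, 9, 10, 11, 12}); every edge is covered by a bag; and for each vertex v the set of bags containing v is connected in the bag tree. The decomposition is therefore valid. The largest bag has 4 vertices, so the width is 3.

Yes; width 3.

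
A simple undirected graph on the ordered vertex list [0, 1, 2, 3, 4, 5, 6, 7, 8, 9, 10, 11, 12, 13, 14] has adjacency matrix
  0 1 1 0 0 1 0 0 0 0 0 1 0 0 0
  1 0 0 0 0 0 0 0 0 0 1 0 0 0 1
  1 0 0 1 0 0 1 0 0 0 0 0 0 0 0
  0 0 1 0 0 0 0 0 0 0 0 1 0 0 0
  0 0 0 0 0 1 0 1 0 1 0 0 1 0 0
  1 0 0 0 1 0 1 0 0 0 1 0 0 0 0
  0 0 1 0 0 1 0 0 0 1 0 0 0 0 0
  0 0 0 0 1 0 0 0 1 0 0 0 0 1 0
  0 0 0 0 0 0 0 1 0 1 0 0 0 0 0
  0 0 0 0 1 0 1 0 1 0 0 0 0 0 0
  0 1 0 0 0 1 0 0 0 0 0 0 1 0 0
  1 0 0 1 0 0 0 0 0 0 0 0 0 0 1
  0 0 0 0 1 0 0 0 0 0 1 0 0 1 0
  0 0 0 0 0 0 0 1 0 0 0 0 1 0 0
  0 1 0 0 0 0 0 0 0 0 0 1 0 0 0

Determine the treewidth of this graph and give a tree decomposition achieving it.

The largest bag has 4 vertices, giving width 3; this decomposition certifies tw(G) ≤ 3. For the lower bound: the 4 vertex sets {3,11,14}, {1}, {0}, {2,5,6,10} are disjoint, each induces a connected subgraph, and every pair is joined by at least one edge of G. Contracting each set to a single vertex therefore yields K_{4} as a minor, and since treewidth is minor-monotone, tw(G) ≥ tw(K_{4}) = 3. Hence tw(G) = 3 exactly.

Treewidth 3.
Bags: B1 = {1, 3, 11, 14}  B2 = {0, 1, 3, 11}  B3 = {0, 1, 2, 3}  B4 = {0, 1, 2, 10}  B5 = {0, 2, 5, 10}  B6 = {2, 5, 6, 10}  B7 = {5, 6, 10, 12}  B8 = {4, 5, 6, 12}  B9 = {4, 6, 9, 12}  B10 = {4, 9, 12, 13}  B11 = {4, 7, 9, 13}  B12 = {7, 8, 9, 13}
Tree: B1–B2, B2–B3, B3–B4, B4–B5, B5–B6, B6–B7, B7–B8, B8–B9, B9–B10, B10–B11, B11–B12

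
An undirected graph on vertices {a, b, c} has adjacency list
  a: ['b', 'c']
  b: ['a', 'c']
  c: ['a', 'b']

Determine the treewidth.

A width-2 tree decomposition is:
Bags: B1 = {a, b, c}
Tree: (single bag)
A single bag containing all 3 vertices is trivially a valid decomposition of width 2. For the lower bound, the 3 vertices {a, b, c} are pairwise adjacent, and any tree decomposition puts a clique entirely inside one bag — forcing width ≥ 2. Therefore the treewidth is 2.

2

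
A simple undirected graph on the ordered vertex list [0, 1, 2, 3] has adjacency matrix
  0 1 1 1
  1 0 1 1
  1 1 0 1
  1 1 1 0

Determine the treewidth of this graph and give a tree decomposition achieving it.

Treewidth 3.
One optimal decomposition is:
Bags: B1 = {0, 1, 2, 3}
Tree: (single bag)

With just one bag of size 4, the width is 4 − 1 = 3, so tw(G) ≤ 3. For the lower bound, the 4 vertices {0, 1, 2, 3} are pairwise adjacent, and any tree decomposition puts a clique entirely inside one bag — forcing width ≥ 3. Hence tw(G) = 3 exactly.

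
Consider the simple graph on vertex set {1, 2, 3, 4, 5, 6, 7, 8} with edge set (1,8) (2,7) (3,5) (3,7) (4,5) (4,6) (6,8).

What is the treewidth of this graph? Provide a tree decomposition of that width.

Treewidth 1.
One optimal decomposition is:
Bags: B1 = {2, 7}  B2 = {3, 7}  B3 = {3, 5}  B4 = {4, 5}  B5 = {4, 6}  B6 = {6, 8}  B7 = {1, 8}
Tree: B1–B2, B2–B3, B3–B4, B4–B5, B5–B6, B6–B7

Each bag holds 2 vertices, so the decomposition has width 1, which upper-bounds the treewidth. Any graph with an edge has treewidth ≥ 1, and G has the edge 2–7. Therefore the treewidth is 1.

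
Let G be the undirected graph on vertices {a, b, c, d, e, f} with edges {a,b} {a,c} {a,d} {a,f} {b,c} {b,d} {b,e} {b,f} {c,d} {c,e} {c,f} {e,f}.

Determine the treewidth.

A width-3 tree decomposition is:
Bags: B1 = {a, b, c, d}  B2 = {a, b, c, f}  B3 = {b, c, e, f}
Tree: B1–B2, B2–B3
Each bag holds 4 vertices, so the decomposition has width 3, which upper-bounds the treewidth. Conversely, {a, b, c, d} is a clique of size 4, and the vertices of any clique must share a bag in every tree decomposition; so some bag has ≥ 4 vertices and tw(G) ≥ 3. Combining the bounds, tw(G) = 3.

3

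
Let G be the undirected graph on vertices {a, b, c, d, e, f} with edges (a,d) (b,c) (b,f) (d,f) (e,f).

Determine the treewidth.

1

A width-1 tree decomposition is:
Bags: B1 = {e, f}  B2 = {b, f}  B3 = {d, f}  B4 = {a, d}  B5 = {b, c}
Tree: B1–B2, B2–B3, B3–B4, B2–B5
Every bag has size at most 2, so the width is 2 − 1 = 1 and tw(G) ≤ 1. Since G has at least one edge (e.g. e–f), it is not an edgeless graph, so tw(G) ≥ 1. Combining the bounds, tw(G) = 1.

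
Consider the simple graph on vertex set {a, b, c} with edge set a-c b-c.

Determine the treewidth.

A width-1 tree decomposition is:
Bags: B1 = {b, c}  B2 = {a, c}
Tree: B1–B2
Each bag holds 2 vertices, so the decomposition has width 1, which upper-bounds the treewidth. Any graph with an edge has treewidth ≥ 1, and G has the edge b–c. Hence tw(G) = 1 exactly.

1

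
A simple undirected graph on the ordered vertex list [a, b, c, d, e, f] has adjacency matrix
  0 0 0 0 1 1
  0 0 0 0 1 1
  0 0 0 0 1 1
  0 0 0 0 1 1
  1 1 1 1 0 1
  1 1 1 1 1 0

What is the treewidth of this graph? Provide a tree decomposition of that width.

The largest bag has 3 vertices, giving width 2; this decomposition certifies tw(G) ≤ 2. On the other hand G contains the 3-clique {d, e, f}. A clique must lie in a single bag of any decomposition, so no decomposition can have width below 2. The upper and lower bounds meet at 2, so that is the treewidth.

Treewidth 2.
Bags: B1 = {c, e, f}  B2 = {d, e, f}  B3 = {a, e, f}  B4 = {b, e, f}
Tree: B1–B2, B2–B3, B2–B4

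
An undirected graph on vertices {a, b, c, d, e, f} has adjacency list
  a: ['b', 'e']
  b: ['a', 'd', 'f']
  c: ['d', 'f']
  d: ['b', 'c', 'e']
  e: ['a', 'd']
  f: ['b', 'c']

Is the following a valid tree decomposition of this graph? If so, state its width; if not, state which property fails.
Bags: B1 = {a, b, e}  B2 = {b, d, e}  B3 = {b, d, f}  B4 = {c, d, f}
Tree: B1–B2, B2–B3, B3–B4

Yes; width 2.

Checking the three conditions: (i) the bags cover all of {a, b, c, d, e, f}; (ii) for each edge, some bag contains both endpoints; (iii) the bags containing any fixed vertex form a subtree. All hold, so the decomposition is valid with width 3 − 1 = 2.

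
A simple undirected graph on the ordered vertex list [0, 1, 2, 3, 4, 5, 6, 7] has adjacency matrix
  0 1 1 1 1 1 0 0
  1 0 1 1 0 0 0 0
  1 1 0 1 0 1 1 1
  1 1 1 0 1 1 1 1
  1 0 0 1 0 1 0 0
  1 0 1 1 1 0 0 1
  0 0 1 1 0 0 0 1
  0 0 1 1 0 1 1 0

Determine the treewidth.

3

A width-3 tree decomposition is:
Bags: B1 = {0, 1, 2, 3}  B2 = {0, 2, 3, 5}  B3 = {2, 3, 5, 7}  B4 = {2, 3, 6, 7}  B5 = {0, 3, 4, 5}
Tree: B1–B2, B2–B3, B3–B4, B2–B5
Each bag holds 4 vertices, so the decomposition has width 3, which upper-bounds the treewidth. Conversely, {0, 1, 2, 3} is a clique of size 4, and the vertices of any clique must share a bag in every tree decomposition; so some bag has ≥ 4 vertices and tw(G) ≥ 3. Therefore the treewidth is 3.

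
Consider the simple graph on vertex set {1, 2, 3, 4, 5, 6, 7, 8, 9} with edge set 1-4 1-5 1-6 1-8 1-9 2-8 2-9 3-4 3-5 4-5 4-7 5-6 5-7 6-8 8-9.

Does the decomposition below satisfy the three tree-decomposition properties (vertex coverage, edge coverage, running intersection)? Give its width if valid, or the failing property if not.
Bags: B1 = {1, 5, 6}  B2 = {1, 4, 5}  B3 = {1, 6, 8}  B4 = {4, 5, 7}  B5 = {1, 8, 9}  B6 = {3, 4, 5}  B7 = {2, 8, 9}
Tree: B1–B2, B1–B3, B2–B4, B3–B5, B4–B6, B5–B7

Yes; width 2.

Vertex coverage: the bags together contain {1, 2, 3, 4, 5, 6, 7, 8, 9}, the full vertex set. Edge coverage: each edge of G has both endpoints in at least one bag. Running intersection: for every vertex, the bags containing it form a connected subtree. All three properties hold, so this is a valid tree decomposition of width max|bag| − 1 = 2, and hence tw(G) ≤ 2.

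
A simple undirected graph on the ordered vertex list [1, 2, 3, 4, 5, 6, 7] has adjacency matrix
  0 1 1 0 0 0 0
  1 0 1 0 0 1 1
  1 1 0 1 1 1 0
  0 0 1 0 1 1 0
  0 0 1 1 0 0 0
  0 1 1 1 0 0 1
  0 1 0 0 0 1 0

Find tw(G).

2

A width-2 tree decomposition is:
Bags: B1 = {2, 3, 6}  B2 = {3, 4, 6}  B3 = {2, 6, 7}  B4 = {3, 4, 5}  B5 = {1, 2, 3}
Tree: B1–B2, B1–B3, B2–B4, B1–B5
The largest bag has 3 vertices, giving width 2; this decomposition certifies tw(G) ≤ 2. For the lower bound, the 3 vertices {1, 2, 3} are pairwise adjacent, and any tree decomposition puts a clique entirely inside one bag — forcing width ≥ 2. Hence tw(G) = 2 exactly.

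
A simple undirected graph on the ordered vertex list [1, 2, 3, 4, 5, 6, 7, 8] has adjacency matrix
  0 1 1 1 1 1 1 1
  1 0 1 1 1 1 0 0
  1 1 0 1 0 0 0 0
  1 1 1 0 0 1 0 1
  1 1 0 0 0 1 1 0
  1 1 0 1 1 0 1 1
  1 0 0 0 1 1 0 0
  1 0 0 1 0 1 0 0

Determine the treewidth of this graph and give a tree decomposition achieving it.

The largest bag has 4 vertices, giving width 3; this decomposition certifies tw(G) ≤ 3. For the lower bound, the 4 vertices {1, 2, 3, 4} are pairwise adjacent, and any tree decomposition puts a clique entirely inside one bag — forcing width ≥ 3. Therefore the treewidth is 3.

Treewidth 3.
One optimal decomposition is:
Bags: B1 = {1, 4, 6, 8}  B2 = {1, 2, 4, 6}  B3 = {1, 2, 3, 4}  B4 = {1, 2, 5, 6}  B5 = {1, 5, 6, 7}
Tree: B1–B2, B2–B3, B2–B4, B4–B5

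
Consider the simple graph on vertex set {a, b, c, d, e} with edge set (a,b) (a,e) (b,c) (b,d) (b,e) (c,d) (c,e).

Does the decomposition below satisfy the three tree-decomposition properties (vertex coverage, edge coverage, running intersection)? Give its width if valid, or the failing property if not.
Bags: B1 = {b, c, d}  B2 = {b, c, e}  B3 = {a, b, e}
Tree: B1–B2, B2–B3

Every vertex of G appears in some bag (union = {a, b, c, d, e}); every edge is covered by a bag; and for each vertex v the set of bags containing v is connected in the bag tree. The decomposition is therefore valid. The largest bag has 3 vertices, so the width is 2.

Yes; width 2.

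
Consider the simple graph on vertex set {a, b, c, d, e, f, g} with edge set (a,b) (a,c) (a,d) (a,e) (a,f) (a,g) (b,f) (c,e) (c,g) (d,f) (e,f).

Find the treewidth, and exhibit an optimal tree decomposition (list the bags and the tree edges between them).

Every bag has size at most 3, so the width is 3 − 1 = 2 and tw(G) ≤ 2. On the other hand G contains the 3-clique {a, c, g}. A clique must lie in a single bag of any decomposition, so no decomposition can have width below 2. Combining the bounds, tw(G) = 2.

Treewidth 2.
One such decomposition:
Bags: B1 = {a, b, f}  B2 = {a, e, f}  B3 = {a, c, e}  B4 = {a, d, f}  B5 = {a, c, g}
Tree: B1–B2, B2–B3, B1–B4, B3–B5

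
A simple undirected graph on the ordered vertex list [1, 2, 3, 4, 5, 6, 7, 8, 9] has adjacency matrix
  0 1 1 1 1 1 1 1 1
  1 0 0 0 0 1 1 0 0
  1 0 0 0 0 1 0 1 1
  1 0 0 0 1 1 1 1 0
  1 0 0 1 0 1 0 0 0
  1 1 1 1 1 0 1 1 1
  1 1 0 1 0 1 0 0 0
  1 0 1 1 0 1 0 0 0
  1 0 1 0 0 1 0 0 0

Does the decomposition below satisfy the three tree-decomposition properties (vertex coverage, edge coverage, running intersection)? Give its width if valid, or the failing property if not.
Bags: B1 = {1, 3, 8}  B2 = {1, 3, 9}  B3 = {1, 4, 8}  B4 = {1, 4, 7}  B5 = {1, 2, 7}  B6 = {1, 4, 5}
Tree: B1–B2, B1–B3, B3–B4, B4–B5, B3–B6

No — vertex 6 appears in no bag.

A tree decomposition must satisfy three properties: every vertex lies in some bag; for every edge, both endpoints lie together in some bag; and for every vertex, the bags containing it form a connected subtree. Here vertex 6 appears in no bag, so the decomposition is invalid.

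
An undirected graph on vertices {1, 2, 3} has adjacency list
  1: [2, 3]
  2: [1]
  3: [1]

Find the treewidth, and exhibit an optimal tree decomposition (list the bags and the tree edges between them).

Treewidth 1.
Bags: B1 = {1, 3}  B2 = {1, 2}
Tree: B1–B2

Each bag holds 2 vertices, so the decomposition has width 1, which upper-bounds the treewidth. Since G has at least one edge (e.g. 3–1), it is not an edgeless graph, so tw(G) ≥ 1. Combining the bounds, tw(G) = 1.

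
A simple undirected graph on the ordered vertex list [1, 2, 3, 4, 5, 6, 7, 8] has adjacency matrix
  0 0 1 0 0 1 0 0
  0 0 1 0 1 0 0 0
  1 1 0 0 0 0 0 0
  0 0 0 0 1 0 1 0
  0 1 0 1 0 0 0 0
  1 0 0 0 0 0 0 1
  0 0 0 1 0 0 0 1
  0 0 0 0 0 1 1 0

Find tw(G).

2

A width-2 tree decomposition is:
Bags: B1 = {1, 6, 8}  B2 = {1, 3, 8}  B3 = {2, 3, 8}  B4 = {2, 5, 8}  B5 = {4, 5, 8}  B6 = {4, 7, 8}
Tree: B1–B2, B2–B3, B3–B4, B4–B5, B5–B6
Each bag holds 3 vertices, so the decomposition has width 2, which upper-bounds the treewidth. The edges 8–6–1–3–2–5–4–7–8 form a cycle, so G is not a tree and its treewidth is at least 2. The upper and lower bounds meet at 2, so that is the treewidth.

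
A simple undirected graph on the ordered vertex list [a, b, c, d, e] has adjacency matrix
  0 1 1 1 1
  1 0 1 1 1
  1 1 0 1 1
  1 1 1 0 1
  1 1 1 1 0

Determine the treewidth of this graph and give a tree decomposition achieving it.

A single bag containing all 5 vertices is trivially a valid decomposition of width 4. Conversely, {a, b, c, d, e} is a clique of size 5, and the vertices of any clique must share a bag in every tree decomposition; so some bag has ≥ 5 vertices and tw(G) ≥ 4. Therefore the treewidth is 4.

Treewidth 4.
One such decomposition:
Bags: B1 = {a, b, c, d, e}
Tree: (single bag)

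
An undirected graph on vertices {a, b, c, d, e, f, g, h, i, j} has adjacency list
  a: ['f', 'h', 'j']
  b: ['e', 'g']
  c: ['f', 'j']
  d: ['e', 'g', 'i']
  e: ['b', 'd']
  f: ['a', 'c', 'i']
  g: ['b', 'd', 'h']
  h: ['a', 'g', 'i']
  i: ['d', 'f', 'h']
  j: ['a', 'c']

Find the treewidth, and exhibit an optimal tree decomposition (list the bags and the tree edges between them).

Treewidth 2.
Bags: B1 = {b, e, g}  B2 = {d, e, g}  B3 = {d, g, h}  B4 = {d, h, i}  B5 = {a, h, i}  B6 = {a, f, i}  B7 = {a, f, j}  B8 = {c, f, j}
Tree: B1–B2, B2–B3, B3–B4, B4–B5, B5–B6, B6–B7, B7–B8

Each bag holds 3 vertices, so the decomposition has width 2, which upper-bounds the treewidth. The edges b–e–d–g–b form a cycle, so G is not a tree and its treewidth is at least 2. The upper and lower bounds meet at 2, so that is the treewidth.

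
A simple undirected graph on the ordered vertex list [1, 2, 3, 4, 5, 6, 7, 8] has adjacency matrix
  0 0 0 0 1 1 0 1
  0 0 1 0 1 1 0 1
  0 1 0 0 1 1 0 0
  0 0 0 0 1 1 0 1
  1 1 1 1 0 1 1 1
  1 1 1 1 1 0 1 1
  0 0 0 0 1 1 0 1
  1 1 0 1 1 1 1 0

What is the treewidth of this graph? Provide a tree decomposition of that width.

Treewidth 3.
Bags: B1 = {5, 6, 7, 8}  B2 = {4, 5, 6, 8}  B3 = {2, 5, 6, 8}  B4 = {2, 3, 5, 6}  B5 = {1, 5, 6, 8}
Tree: B1–B2, B2–B3, B3–B4, B3–B5

The largest bag has 4 vertices, giving width 3; this decomposition certifies tw(G) ≤ 3. On the other hand G contains the 4-clique {1, 5, 6, 8}. A clique must lie in a single bag of any decomposition, so no decomposition can have width below 3. Hence tw(G) = 3 exactly.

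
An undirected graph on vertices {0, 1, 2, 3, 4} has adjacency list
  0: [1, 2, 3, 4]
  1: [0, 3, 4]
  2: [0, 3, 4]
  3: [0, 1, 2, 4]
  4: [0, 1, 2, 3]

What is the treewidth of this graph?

3

A width-3 tree decomposition is:
Bags: B1 = {0, 1, 3, 4}  B2 = {0, 2, 3, 4}
Tree: B1–B2
Each bag holds 4 vertices, so the decomposition has width 3, which upper-bounds the treewidth. Conversely, {0, 1, 3, 4} is a clique of size 4, and the vertices of any clique must share a bag in every tree decomposition; so some bag has ≥ 4 vertices and tw(G) ≥ 3. The upper and lower bounds meet at 3, so that is the treewidth.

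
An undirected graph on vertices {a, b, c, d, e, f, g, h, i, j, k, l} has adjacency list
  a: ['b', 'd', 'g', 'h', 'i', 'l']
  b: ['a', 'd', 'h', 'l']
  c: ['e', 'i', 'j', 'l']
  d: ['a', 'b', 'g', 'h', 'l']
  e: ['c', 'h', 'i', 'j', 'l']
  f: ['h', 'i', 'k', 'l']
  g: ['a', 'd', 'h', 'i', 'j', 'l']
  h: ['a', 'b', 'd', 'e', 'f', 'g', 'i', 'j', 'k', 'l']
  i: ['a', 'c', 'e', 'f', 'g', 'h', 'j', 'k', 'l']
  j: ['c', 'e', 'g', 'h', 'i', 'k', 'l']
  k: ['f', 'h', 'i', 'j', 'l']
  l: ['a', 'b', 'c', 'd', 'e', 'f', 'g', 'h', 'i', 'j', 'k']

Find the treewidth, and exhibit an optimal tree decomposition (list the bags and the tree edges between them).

Every bag has size at most 5, so the width is 5 − 1 = 4 and tw(G) ≤ 4. On the other hand G contains the 5-clique {a, d, g, h, l}. A clique must lie in a single bag of any decomposition, so no decomposition can have width below 4. Therefore the treewidth is 4.

Treewidth 4.
Bags: B1 = {a, d, g, h, l}  B2 = {a, g, h, i, l}  B3 = {a, b, d, h, l}  B4 = {g, h, i, j, l}  B5 = {h, i, j, k, l}  B6 = {e, h, i, j, l}  B7 = {f, h, i, k, l}  B8 = {c, e, i, j, l}
Tree: B1–B2, B1–B3, B2–B4, B4–B5, B5–B6, B5–B7, B6–B8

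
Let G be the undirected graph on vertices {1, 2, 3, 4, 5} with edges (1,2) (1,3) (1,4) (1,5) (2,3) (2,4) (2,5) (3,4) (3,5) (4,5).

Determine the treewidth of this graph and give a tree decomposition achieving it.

With just one bag of size 5, the width is 5 − 1 = 4, so tw(G) ≤ 4. For the lower bound, the 5 vertices {1, 2, 3, 4, 5} are pairwise adjacent, and any tree decomposition puts a clique entirely inside one bag — forcing width ≥ 4. Combining the bounds, tw(G) = 4.

Treewidth 4.
One optimal decomposition is:
Bags: B1 = {1, 2, 3, 4, 5}
Tree: (single bag)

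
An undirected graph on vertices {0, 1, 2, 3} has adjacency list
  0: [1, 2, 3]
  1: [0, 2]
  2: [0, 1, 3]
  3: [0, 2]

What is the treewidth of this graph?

2

A width-2 tree decomposition is:
Bags: B1 = {0, 1, 2}  B2 = {0, 2, 3}
Tree: B1–B2
Each bag holds 3 vertices, so the decomposition has width 2, which upper-bounds the treewidth. On the other hand G contains the 3-clique {0, 1, 2}. A clique must lie in a single bag of any decomposition, so no decomposition can have width below 2. Combining the bounds, tw(G) = 2.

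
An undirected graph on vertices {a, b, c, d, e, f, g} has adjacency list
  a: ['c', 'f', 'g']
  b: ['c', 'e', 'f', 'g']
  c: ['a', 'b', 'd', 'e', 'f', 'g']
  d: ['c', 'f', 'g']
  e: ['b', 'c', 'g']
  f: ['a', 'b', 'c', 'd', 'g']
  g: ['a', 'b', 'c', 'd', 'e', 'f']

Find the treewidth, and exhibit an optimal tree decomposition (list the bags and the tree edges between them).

Every bag has size at most 4, so the width is 4 − 1 = 3 and tw(G) ≤ 3. Conversely, {b, c, e, g} is a clique of size 4, and the vertices of any clique must share a bag in every tree decomposition; so some bag has ≥ 4 vertices and tw(G) ≥ 3. Combining the bounds, tw(G) = 3.

Treewidth 3.
Bags: B1 = {b, c, e, g}  B2 = {b, c, f, g}  B3 = {a, c, f, g}  B4 = {c, d, f, g}
Tree: B1–B2, B2–B3, B2–B4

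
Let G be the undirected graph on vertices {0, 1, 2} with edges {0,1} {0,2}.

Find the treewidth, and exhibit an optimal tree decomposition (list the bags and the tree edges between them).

Every bag has size at most 2, so the width is 2 − 1 = 1 and tw(G) ≤ 1. Since G has at least one edge (e.g. 2–0), it is not an edgeless graph, so tw(G) ≥ 1. Combining the bounds, tw(G) = 1.

Treewidth 1.
One optimal decomposition is:
Bags: B1 = {0, 2}  B2 = {0, 1}
Tree: B1–B2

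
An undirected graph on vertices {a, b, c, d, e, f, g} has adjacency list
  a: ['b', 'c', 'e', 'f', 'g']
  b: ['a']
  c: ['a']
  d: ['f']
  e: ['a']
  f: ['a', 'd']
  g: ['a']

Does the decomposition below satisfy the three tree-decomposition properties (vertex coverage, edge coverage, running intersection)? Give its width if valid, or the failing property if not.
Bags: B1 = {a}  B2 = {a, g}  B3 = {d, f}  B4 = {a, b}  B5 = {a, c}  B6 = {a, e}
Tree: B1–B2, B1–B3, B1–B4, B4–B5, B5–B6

No — edge (f,a) lies in no bag.

A tree decomposition must satisfy three properties: every vertex lies in some bag; for every edge, both endpoints lie together in some bag; and for every vertex, the bags containing it form a connected subtree. Here edge (f,a) lies in no bag, so the decomposition is invalid.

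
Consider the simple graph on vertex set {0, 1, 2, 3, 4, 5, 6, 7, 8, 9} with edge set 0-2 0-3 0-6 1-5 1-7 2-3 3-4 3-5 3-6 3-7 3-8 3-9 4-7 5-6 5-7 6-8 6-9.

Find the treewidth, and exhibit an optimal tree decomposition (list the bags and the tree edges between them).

Each bag holds 3 vertices, so the decomposition has width 2, which upper-bounds the treewidth. For the lower bound, the 3 vertices {1, 5, 7} are pairwise adjacent, and any tree decomposition puts a clique entirely inside one bag — forcing width ≥ 2. Combining the bounds, tw(G) = 2.

Treewidth 2.
One such decomposition:
Bags: B1 = {3, 5, 6}  B2 = {0, 3, 6}  B3 = {0, 2, 3}  B4 = {3, 6, 8}  B5 = {3, 5, 7}  B6 = {1, 5, 7}  B7 = {3, 4, 7}  B8 = {3, 6, 9}
Tree: B1–B2, B2–B3, B1–B4, B1–B5, B5–B6, B5–B7, B4–B8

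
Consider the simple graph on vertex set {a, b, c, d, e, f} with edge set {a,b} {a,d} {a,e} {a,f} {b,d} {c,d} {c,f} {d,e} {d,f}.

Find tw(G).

A width-2 tree decomposition is:
Bags: B1 = {a, d, f}  B2 = {a, b, d}  B3 = {a, d, e}  B4 = {c, d, f}
Tree: B1–B2, B2–B3, B1–B4
Each bag holds 3 vertices, so the decomposition has width 2, which upper-bounds the treewidth. For the lower bound, the 3 vertices {c, d, f} are pairwise adjacent, and any tree decomposition puts a clique entirely inside one bag — forcing width ≥ 2. Therefore the treewidth is 2.

2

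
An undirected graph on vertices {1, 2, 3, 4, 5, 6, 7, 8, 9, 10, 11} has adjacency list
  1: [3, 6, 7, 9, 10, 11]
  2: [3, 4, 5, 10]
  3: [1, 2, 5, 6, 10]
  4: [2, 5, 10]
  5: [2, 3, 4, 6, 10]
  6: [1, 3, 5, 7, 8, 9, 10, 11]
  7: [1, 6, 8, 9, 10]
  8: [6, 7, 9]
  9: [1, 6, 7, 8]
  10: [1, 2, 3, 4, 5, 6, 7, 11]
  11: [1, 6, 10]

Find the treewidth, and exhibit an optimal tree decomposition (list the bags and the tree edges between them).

Every bag has size at most 4, so the width is 4 − 1 = 3 and tw(G) ≤ 3. On the other hand G contains the 4-clique {2, 3, 5, 10}. A clique must lie in a single bag of any decomposition, so no decomposition can have width below 3. Hence tw(G) = 3 exactly.

Treewidth 3.
One optimal decomposition is:
Bags: B1 = {1, 6, 7, 10}  B2 = {1, 6, 7, 9}  B3 = {1, 6, 10, 11}  B4 = {1, 3, 6, 10}  B5 = {3, 5, 6, 10}  B6 = {2, 3, 5, 10}  B7 = {2, 4, 5, 10}  B8 = {6, 7, 8, 9}
Tree: B1–B2, B1–B3, B1–B4, B4–B5, B5–B6, B6–B7, B2–B8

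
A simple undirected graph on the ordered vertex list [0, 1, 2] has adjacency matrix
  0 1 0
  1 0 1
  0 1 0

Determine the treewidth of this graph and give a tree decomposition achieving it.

Treewidth 1.
Bags: B1 = {1, 2}  B2 = {0, 1}
Tree: B1–B2

The largest bag has 2 vertices, giving width 1; this decomposition certifies tw(G) ≤ 1. Since G has at least one edge (e.g. 2–1), it is not an edgeless graph, so tw(G) ≥ 1. Hence tw(G) = 1 exactly.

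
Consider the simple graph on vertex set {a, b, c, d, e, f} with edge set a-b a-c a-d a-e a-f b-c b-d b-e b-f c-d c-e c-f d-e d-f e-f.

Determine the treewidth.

A width-5 tree decomposition is:
Bags: B1 = {a, b, c, d, e, f}
Tree: (single bag)
With just one bag of size 6, the width is 6 − 1 = 5, so tw(G) ≤ 5. Conversely, {a, b, c, d, e, f} is a clique of size 6, and the vertices of any clique must share a bag in every tree decomposition; so some bag has ≥ 6 vertices and tw(G) ≥ 5. The upper and lower bounds meet at 5, so that is the treewidth.

5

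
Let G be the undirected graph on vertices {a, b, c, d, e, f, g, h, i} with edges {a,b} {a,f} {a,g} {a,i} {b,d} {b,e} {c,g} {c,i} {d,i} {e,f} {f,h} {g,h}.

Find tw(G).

A width-3 tree decomposition is:
Bags: B1 = {b, e, f, h}  B2 = {a, b, f, h}  B3 = {a, b, g, h}  B4 = {a, b, d, g}  B5 = {a, d, g, i}  B6 = {c, d, g, i}
Tree: B1–B2, B2–B3, B3–B4, B4–B5, B5–B6
Every bag has size at most 4, so the width is 4 − 1 = 3 and tw(G) ≤ 3. For the lower bound: the 4 vertex sets {e,f,h}, {b}, {a}, {c,d,g,i} are disjoint, each induces a connected subgraph, and every pair is joined by at least one edge of G. Contracting each set to a single vertex therefore yields K_{4} as a minor, and since treewidth is minor-monotone, tw(G) ≥ tw(K_{4}) = 3. Combining the bounds, tw(G) = 3.

3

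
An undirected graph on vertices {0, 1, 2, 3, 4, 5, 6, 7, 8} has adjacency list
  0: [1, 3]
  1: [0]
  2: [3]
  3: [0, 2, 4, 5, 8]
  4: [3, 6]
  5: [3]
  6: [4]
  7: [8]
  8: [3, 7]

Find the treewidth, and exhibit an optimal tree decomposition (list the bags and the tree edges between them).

Treewidth 1.
One such decomposition:
Bags: B1 = {0, 3}  B2 = {2, 3}  B3 = {3, 5}  B4 = {0, 1}  B5 = {3, 8}  B6 = {7, 8}  B7 = {3, 4}  B8 = {4, 6}
Tree: B1–B2, B1–B3, B1–B4, B1–B5, B5–B6, B2–B7, B7–B8

The largest bag has 2 vertices, giving width 1; this decomposition certifies tw(G) ≤ 1. G has an edge, so its treewidth is at least 1. The upper and lower bounds meet at 1, so that is the treewidth.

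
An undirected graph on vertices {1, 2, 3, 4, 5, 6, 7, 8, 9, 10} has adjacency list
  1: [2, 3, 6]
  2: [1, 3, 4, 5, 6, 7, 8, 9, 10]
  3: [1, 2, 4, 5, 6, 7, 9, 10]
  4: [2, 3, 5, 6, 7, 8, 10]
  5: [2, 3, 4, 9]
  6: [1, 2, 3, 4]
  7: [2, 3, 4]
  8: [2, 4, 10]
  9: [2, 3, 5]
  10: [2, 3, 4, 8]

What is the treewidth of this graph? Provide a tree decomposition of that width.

The largest bag has 4 vertices, giving width 3; this decomposition certifies tw(G) ≤ 3. Conversely, {2, 4, 8, 10} is a clique of size 4, and the vertices of any clique must share a bag in every tree decomposition; so some bag has ≥ 4 vertices and tw(G) ≥ 3. The upper and lower bounds meet at 3, so that is the treewidth.

Treewidth 3.
One optimal decomposition is:
Bags: B1 = {2, 3, 4, 6}  B2 = {2, 3, 4, 10}  B3 = {2, 3, 4, 5}  B4 = {2, 3, 5, 9}  B5 = {1, 2, 3, 6}  B6 = {2, 4, 8, 10}  B7 = {2, 3, 4, 7}
Tree: B1–B2, B2–B3, B3–B4, B1–B5, B2–B6, B2–B7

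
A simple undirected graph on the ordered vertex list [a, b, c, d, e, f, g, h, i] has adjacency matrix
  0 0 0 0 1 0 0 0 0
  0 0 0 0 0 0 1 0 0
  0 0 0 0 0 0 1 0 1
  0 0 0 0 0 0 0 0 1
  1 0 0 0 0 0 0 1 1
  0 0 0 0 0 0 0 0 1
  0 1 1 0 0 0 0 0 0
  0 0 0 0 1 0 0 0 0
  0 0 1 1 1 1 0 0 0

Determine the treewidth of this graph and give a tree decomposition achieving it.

Treewidth 1.
One such decomposition:
Bags: B1 = {c, i}  B2 = {e, i}  B3 = {c, g}  B4 = {b, g}  B5 = {d, i}  B6 = {f, i}  B7 = {e, h}  B8 = {a, e}
Tree: B1–B2, B1–B3, B3–B4, B2–B5, B5–B6, B2–B7, B2–B8

The largest bag has 2 vertices, giving width 1; this decomposition certifies tw(G) ≤ 1. G has an edge, so its treewidth is at least 1. The upper and lower bounds meet at 1, so that is the treewidth.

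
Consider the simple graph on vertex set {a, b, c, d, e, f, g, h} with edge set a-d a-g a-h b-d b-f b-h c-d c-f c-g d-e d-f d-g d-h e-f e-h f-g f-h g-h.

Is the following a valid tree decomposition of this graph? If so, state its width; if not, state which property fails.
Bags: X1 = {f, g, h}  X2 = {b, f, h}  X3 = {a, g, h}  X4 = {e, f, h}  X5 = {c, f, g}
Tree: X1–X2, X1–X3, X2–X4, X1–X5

No — vertex d appears in no bag.

A tree decomposition must satisfy three properties: every vertex lies in some bag; for every edge, both endpoints lie together in some bag; and for every vertex, the bags containing it form a connected subtree. Here vertex d appears in no bag, so the decomposition is invalid.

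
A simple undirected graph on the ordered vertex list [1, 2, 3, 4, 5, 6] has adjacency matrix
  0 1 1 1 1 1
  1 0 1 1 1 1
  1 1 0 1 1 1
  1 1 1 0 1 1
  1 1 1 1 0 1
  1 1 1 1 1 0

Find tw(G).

A width-5 tree decomposition is:
Bags: B1 = {1, 2, 3, 4, 5, 6}
Tree: (single bag)
With just one bag of size 6, the width is 6 − 1 = 5, so tw(G) ≤ 5. Conversely, {1, 2, 3, 4, 5, 6} is a clique of size 6, and the vertices of any clique must share a bag in every tree decomposition; so some bag has ≥ 6 vertices and tw(G) ≥ 5. Therefore the treewidth is 5.

5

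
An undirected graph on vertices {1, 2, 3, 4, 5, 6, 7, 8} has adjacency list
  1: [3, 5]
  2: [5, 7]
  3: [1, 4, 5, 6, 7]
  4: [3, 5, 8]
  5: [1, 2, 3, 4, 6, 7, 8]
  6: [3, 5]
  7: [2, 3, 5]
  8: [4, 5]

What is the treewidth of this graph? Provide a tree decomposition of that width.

Each bag holds 3 vertices, so the decomposition has width 2, which upper-bounds the treewidth. On the other hand G contains the 3-clique {4, 5, 8}. A clique must lie in a single bag of any decomposition, so no decomposition can have width below 2. Therefore the treewidth is 2.

Treewidth 2.
One optimal decomposition is:
Bags: B1 = {3, 5, 6}  B2 = {3, 4, 5}  B3 = {3, 5, 7}  B4 = {2, 5, 7}  B5 = {1, 3, 5}  B6 = {4, 5, 8}
Tree: B1–B2, B2–B3, B3–B4, B1–B5, B2–B6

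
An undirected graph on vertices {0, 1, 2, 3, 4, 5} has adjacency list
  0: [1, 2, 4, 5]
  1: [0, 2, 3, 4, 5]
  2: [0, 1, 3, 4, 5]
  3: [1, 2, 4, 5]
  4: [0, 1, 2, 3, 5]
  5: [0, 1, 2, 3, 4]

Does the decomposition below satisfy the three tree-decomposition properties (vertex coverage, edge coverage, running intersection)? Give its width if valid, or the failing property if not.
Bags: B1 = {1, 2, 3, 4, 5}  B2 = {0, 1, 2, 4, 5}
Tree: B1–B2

Every vertex of G appears in some bag (union = {0, 1, 2, 3, 4, 5}); every edge is covered by a bag; and for each vertex v the set of bags containing v is connected in the bag tree. The decomposition is therefore valid. The largest bag has 5 vertices, so the width is 4.

Yes; width 4.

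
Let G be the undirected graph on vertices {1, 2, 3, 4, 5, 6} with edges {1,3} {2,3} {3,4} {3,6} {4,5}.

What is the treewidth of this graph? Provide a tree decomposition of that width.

Every bag has size at most 2, so the width is 2 − 1 = 1 and tw(G) ≤ 1. Since G has at least one edge (e.g. 3–1), it is not an edgeless graph, so tw(G) ≥ 1. The upper and lower bounds meet at 1, so that is the treewidth.

Treewidth 1.
Bags: B1 = {1, 3}  B2 = {2, 3}  B3 = {3, 6}  B4 = {3, 4}  B5 = {4, 5}
Tree: B1–B2, B2–B3, B2–B4, B4–B5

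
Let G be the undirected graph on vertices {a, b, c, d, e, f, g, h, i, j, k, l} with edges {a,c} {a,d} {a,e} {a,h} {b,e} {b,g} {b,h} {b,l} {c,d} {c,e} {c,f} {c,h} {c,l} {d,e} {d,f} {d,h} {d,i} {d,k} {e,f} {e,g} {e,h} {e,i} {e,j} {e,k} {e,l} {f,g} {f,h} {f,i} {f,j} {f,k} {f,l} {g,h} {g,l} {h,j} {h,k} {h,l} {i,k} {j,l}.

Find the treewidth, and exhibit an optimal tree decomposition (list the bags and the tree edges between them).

Treewidth 4.
One optimal decomposition is:
Bags: B1 = {e, f, g, h, l}  B2 = {e, f, h, j, l}  B3 = {b, e, g, h, l}  B4 = {c, e, f, h, l}  B5 = {c, d, e, f, h}  B6 = {d, e, f, h, k}  B7 = {a, c, d, e, h}  B8 = {d, e, f, i, k}
Tree: B1–B2, B1–B3, B2–B4, B4–B5, B5–B6, B5–B7, B6–B8

Every bag has size at most 5, so the width is 5 − 1 = 4 and tw(G) ≤ 4. Conversely, {a, c, d, e, h} is a clique of size 5, and the vertices of any clique must share a bag in every tree decomposition; so some bag has ≥ 5 vertices and tw(G) ≥ 4. Therefore the treewidth is 4.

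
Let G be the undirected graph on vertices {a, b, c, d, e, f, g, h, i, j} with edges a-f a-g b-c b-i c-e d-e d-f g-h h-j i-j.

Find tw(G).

2

A width-2 tree decomposition is:
Bags: B1 = {h, i, j}  B2 = {b, h, i}  B3 = {b, c, h}  B4 = {c, e, h}  B5 = {d, e, h}  B6 = {d, f, h}  B7 = {a, f, h}  B8 = {a, g, h}
Tree: B1–B2, B2–B3, B3–B4, B4–B5, B5–B6, B6–B7, B7–B8
Every bag has size at most 3, so the width is 3 − 1 = 2 and tw(G) ≤ 2. For the lower bound, G contains the cycle h–j–i–b–c–e–d–f–a–g–h, so G is not a forest; only forests have treewidth ≤ 1, hence tw(G) ≥ 2. Hence tw(G) = 2 exactly.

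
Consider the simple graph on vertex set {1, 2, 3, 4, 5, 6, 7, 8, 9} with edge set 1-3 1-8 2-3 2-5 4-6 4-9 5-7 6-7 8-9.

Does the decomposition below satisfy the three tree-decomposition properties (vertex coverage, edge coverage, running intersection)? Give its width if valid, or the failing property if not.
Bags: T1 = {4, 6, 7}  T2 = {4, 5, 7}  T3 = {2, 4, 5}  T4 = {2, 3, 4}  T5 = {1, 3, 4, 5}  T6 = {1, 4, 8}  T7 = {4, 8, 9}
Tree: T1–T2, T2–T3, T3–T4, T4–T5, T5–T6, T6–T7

No — bags containing vertex 5 are not connected in the tree.

A tree decomposition must satisfy three properties: every vertex lies in some bag; for every edge, both endpoints lie together in some bag; and for every vertex, the bags containing it form a connected subtree. Here bags containing vertex 5 are not connected in the tree, so the decomposition is invalid.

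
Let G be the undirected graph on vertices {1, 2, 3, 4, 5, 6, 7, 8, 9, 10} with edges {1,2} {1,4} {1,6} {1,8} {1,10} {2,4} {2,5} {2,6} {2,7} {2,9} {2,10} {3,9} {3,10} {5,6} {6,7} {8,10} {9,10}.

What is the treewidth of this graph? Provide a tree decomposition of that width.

Treewidth 2.
One such decomposition:
Bags: B1 = {2, 5, 6}  B2 = {1, 2, 6}  B3 = {1, 2, 10}  B4 = {2, 9, 10}  B5 = {1, 2, 4}  B6 = {2, 6, 7}  B7 = {1, 8, 10}  B8 = {3, 9, 10}
Tree: B1–B2, B2–B3, B3–B4, B3–B5, B2–B6, B3–B7, B4–B8

Each bag holds 3 vertices, so the decomposition has width 2, which upper-bounds the treewidth. For the lower bound, the 3 vertices {1, 8, 10} are pairwise adjacent, and any tree decomposition puts a clique entirely inside one bag — forcing width ≥ 2. Combining the bounds, tw(G) = 2.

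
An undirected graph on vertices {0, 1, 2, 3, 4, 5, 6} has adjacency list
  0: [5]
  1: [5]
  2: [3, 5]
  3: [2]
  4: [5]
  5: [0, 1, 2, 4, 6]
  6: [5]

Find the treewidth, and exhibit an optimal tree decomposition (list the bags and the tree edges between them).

Each bag holds 2 vertices, so the decomposition has width 1, which upper-bounds the treewidth. G has an edge, so its treewidth is at least 1. Therefore the treewidth is 1.

Treewidth 1.
One such decomposition:
Bags: B1 = {2, 5}  B2 = {5, 6}  B3 = {1, 5}  B4 = {4, 5}  B5 = {2, 3}  B6 = {0, 5}
Tree: B1–B2, B1–B3, B3–B4, B1–B5, B1–B6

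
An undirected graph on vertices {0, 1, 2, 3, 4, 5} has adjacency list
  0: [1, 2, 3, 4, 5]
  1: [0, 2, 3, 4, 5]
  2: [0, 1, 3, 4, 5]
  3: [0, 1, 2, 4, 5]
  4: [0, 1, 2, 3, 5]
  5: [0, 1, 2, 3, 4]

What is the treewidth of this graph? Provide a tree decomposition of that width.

Treewidth 5.
One such decomposition:
Bags: B1 = {0, 1, 2, 3, 4, 5}
Tree: (single bag)

With just one bag of size 6, the width is 6 − 1 = 5, so tw(G) ≤ 5. Conversely, {0, 1, 2, 3, 4, 5} is a clique of size 6, and the vertices of any clique must share a bag in every tree decomposition; so some bag has ≥ 6 vertices and tw(G) ≥ 5. Hence tw(G) = 5 exactly.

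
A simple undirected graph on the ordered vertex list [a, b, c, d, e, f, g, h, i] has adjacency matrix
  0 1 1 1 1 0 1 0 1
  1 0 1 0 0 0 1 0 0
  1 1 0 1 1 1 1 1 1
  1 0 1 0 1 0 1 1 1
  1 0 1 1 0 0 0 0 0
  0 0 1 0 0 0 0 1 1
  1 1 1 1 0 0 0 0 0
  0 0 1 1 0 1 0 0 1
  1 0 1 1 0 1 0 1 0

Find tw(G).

3

A width-3 tree decomposition is:
Bags: B1 = {a, c, d, g}  B2 = {a, c, d, e}  B3 = {a, c, d, i}  B4 = {c, d, h, i}  B5 = {c, f, h, i}  B6 = {a, b, c, g}
Tree: B1–B2, B2–B3, B3–B4, B4–B5, B1–B6
The largest bag has 4 vertices, giving width 3; this decomposition certifies tw(G) ≤ 3. Conversely, {c, d, h, i} is a clique of size 4, and the vertices of any clique must share a bag in every tree decomposition; so some bag has ≥ 4 vertices and tw(G) ≥ 3. Therefore the treewidth is 3.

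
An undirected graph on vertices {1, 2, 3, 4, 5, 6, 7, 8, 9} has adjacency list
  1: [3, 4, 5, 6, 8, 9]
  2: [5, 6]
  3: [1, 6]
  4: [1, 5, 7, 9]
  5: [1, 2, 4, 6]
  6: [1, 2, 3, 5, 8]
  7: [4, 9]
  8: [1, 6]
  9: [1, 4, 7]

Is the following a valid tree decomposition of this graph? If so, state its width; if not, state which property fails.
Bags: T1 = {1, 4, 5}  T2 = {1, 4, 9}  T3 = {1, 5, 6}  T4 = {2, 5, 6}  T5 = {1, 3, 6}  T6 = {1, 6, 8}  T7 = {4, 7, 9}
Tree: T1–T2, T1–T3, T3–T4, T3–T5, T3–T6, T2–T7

Vertex coverage: the bags together contain {1, 2, 3, 4, 5, 6, 7, 8, 9}, the full vertex set. Edge coverage: each edge of G has both endpoints in at least one bag. Running intersection: for every vertex, the bags containing it form a connected subtree. All three properties hold, so this is a valid tree decomposition of width max|bag| − 1 = 2, and hence tw(G) ≤ 2.

Yes; width 2.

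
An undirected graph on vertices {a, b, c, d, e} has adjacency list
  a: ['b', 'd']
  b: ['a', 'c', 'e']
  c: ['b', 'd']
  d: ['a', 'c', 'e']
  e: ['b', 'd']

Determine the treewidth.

A width-2 tree decomposition is:
Bags: B1 = {b, d, e}  B2 = {a, b, d}  B3 = {b, c, d}
Tree: B1–B2, B2–B3
Every bag has size at most 3, so the width is 3 − 1 = 2 and tw(G) ≤ 2. The edges e–d–a–b–e form a cycle, so G is not a tree and its treewidth is at least 2. Hence tw(G) = 2 exactly.

2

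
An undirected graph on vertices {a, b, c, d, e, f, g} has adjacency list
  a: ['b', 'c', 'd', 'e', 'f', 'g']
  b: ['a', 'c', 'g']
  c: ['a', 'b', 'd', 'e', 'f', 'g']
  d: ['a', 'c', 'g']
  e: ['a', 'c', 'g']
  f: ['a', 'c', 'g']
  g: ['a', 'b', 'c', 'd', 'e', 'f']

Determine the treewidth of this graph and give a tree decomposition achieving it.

The largest bag has 4 vertices, giving width 3; this decomposition certifies tw(G) ≤ 3. For the lower bound, the 4 vertices {a, c, d, g} are pairwise adjacent, and any tree decomposition puts a clique entirely inside one bag — forcing width ≥ 3. Combining the bounds, tw(G) = 3.

Treewidth 3.
One optimal decomposition is:
Bags: B1 = {a, c, e, g}  B2 = {a, b, c, g}  B3 = {a, c, f, g}  B4 = {a, c, d, g}
Tree: B1–B2, B1–B3, B2–B4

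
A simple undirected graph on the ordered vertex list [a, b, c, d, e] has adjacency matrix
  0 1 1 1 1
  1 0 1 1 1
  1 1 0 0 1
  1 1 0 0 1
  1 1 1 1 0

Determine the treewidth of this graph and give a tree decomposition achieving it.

The largest bag has 4 vertices, giving width 3; this decomposition certifies tw(G) ≤ 3. For the lower bound, the 4 vertices {a, b, d, e} are pairwise adjacent, and any tree decomposition puts a clique entirely inside one bag — forcing width ≥ 3. Therefore the treewidth is 3.

Treewidth 3.
One such decomposition:
Bags: B1 = {a, b, d, e}  B2 = {a, b, c, e}
Tree: B1–B2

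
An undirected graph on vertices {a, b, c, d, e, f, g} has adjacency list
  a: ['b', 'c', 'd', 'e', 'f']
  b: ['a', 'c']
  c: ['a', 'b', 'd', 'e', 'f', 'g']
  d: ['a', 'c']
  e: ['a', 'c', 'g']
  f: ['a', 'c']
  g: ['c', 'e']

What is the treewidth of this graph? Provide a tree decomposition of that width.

The largest bag has 3 vertices, giving width 2; this decomposition certifies tw(G) ≤ 2. Conversely, {c, e, g} is a clique of size 3, and the vertices of any clique must share a bag in every tree decomposition; so some bag has ≥ 3 vertices and tw(G) ≥ 2. The upper and lower bounds meet at 2, so that is the treewidth.

Treewidth 2.
Bags: B1 = {a, c, f}  B2 = {a, c, e}  B3 = {a, b, c}  B4 = {c, e, g}  B5 = {a, c, d}
Tree: B1–B2, B2–B3, B2–B4, B3–B5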